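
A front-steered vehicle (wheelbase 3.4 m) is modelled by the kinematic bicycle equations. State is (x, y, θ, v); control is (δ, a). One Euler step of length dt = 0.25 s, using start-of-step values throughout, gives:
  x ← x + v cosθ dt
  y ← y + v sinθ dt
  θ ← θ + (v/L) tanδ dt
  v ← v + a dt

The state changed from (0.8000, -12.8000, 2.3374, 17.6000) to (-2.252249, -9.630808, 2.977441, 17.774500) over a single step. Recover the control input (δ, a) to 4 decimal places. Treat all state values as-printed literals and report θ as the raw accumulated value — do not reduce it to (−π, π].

a = (v'−v)/dt = (0.174500)/0.25 = 0.6980
Δθ = θ'−θ = 0.640041;  (v·dt/L) = 17.6000·0.25/3.4 = 1.294118
tan δ = Δθ·L/(v·dt) = 0.494577  →  δ = 0.4593

δ = 0.4593, a = 0.6980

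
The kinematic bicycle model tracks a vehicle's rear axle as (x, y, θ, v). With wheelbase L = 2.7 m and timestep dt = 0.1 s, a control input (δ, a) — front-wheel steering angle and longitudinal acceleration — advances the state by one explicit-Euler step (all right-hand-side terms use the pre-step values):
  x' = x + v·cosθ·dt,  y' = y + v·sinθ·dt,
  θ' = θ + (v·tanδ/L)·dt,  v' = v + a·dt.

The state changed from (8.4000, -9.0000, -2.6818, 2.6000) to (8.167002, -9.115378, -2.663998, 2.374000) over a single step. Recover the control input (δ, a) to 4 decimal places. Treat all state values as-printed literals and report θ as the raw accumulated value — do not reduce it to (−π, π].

δ = 0.1828, a = -2.2600

a = (v'−v)/dt = (-0.226000)/0.1 = -2.2600
Δθ = θ'−θ = 0.017802;  (v·dt/L) = 2.6000·0.1/2.7 = 0.096296
tan δ = Δθ·L/(v·dt) = 0.184867  →  δ = 0.1828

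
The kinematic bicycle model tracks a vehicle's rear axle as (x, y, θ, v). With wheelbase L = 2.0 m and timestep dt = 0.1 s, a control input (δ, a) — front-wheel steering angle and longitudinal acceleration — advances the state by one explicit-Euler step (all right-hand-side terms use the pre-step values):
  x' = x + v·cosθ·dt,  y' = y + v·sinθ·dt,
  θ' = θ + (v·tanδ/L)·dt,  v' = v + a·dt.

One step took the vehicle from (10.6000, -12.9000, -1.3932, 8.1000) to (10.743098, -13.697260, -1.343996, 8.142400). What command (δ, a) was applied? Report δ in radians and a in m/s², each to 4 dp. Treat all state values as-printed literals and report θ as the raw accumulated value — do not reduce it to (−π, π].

δ = 0.1209, a = 0.4240

a = (v'−v)/dt = (0.042400)/0.1 = 0.4240
Δθ = θ'−θ = 0.049204;  (v·dt/L) = 8.1000·0.1/2.0 = 0.405000
tan δ = Δθ·L/(v·dt) = 0.121491  →  δ = 0.1209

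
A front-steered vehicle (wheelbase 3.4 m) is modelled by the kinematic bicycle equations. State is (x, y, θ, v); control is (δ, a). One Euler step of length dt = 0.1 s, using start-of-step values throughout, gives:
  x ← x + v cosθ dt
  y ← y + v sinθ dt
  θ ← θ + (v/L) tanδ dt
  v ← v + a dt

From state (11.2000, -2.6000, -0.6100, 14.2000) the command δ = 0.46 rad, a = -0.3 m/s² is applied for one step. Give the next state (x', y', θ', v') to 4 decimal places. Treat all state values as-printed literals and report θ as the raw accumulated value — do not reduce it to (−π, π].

(12.3639, -3.4135, -0.4031, 14.1700)

x' = 11.2000 + 14.2000·cos(-0.6100)·0.1 = 12.3639
y' = -2.6000 + 14.2000·sin(-0.6100)·0.1 = -3.4135
θ' = -0.6100 + (14.2000/3.4)·tan(0.46)·0.1 = -0.4031
v' = 14.2000 − 0.3000·0.1 = 14.1700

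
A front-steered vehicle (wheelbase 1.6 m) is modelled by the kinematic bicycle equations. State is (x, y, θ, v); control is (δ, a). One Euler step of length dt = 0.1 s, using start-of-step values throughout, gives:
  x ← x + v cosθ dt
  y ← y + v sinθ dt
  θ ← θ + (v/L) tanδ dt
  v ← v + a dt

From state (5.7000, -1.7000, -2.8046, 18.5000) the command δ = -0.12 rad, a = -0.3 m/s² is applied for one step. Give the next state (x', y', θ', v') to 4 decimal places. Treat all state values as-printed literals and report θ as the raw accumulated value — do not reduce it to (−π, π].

(3.9541, -2.3117, -2.9440, 18.4700)

x' = 5.7000 + 18.5000·cos(-2.8046)·0.1 = 3.9541
y' = -1.7000 + 18.5000·sin(-2.8046)·0.1 = -2.3117
θ' = -2.8046 + (18.5000/1.6)·tan(-0.12)·0.1 = -2.9440
v' = 18.5000 − 0.3000·0.1 = 18.4700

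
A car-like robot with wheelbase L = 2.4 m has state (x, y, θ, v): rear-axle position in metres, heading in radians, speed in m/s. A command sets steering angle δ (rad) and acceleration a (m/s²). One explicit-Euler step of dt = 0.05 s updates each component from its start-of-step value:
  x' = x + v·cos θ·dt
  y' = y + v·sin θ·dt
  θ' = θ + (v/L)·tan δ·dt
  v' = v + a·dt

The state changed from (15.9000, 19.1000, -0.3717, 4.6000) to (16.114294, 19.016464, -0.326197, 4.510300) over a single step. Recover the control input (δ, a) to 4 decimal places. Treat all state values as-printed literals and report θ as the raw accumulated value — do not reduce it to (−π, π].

a = (v'−v)/dt = (-0.089700)/0.05 = -1.7940
Δθ = θ'−θ = 0.045503;  (v·dt/L) = 4.6000·0.05/2.4 = 0.095833
tan δ = Δθ·L/(v·dt) = 0.474814  →  δ = 0.4433

δ = 0.4433, a = -1.7940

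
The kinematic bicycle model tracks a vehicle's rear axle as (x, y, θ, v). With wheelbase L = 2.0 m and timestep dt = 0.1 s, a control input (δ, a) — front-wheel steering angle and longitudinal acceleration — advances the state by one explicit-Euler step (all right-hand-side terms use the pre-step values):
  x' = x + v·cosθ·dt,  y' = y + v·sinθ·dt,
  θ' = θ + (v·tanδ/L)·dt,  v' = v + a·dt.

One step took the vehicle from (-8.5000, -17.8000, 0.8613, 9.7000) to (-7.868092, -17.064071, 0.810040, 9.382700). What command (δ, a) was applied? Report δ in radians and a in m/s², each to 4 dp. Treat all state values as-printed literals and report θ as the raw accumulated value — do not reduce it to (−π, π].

a = (v'−v)/dt = (-0.317300)/0.1 = -3.1730
Δθ = θ'−θ = -0.051260;  (v·dt/L) = 9.7000·0.1/2.0 = 0.485000
tan δ = Δθ·L/(v·dt) = -0.105691  →  δ = -0.1053

δ = -0.1053, a = -3.1730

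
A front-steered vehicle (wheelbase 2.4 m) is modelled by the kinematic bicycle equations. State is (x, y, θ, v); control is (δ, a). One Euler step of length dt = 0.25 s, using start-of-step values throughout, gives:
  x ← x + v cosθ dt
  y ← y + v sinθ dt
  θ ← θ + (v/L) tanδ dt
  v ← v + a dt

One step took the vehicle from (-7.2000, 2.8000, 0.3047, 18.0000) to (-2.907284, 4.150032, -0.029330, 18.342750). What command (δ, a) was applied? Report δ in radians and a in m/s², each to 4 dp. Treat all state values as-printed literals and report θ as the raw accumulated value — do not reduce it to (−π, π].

δ = -0.1763, a = 1.3710

a = (v'−v)/dt = (0.342750)/0.25 = 1.3710
Δθ = θ'−θ = -0.334030;  (v·dt/L) = 18.0000·0.25/2.4 = 1.875000
tan δ = Δθ·L/(v·dt) = -0.178149  →  δ = -0.1763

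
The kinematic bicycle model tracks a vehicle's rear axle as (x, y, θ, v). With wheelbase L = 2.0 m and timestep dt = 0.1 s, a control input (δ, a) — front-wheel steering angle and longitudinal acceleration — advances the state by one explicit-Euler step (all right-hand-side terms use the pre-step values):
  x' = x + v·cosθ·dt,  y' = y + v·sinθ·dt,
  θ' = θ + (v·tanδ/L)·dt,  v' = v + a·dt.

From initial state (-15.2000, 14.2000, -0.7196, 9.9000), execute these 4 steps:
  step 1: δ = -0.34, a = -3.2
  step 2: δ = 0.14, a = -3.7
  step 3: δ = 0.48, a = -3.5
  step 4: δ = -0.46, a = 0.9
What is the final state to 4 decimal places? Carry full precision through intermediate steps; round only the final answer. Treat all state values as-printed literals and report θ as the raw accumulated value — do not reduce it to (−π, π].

after step 1 (δ=-0.34, a=-3.2): (-14.455451, 13.547507, -0.894700, 9.580000)
after step 2 (δ=0.14, a=-3.7): (-13.855980, 12.800247, -0.827198, 9.210000)
after step 3 (δ=0.48, a=-3.5): (-13.232518, 12.122356, -0.587457, 8.860000)
after step 4 (δ=-0.46, a=0.9): (-12.495053, 11.631294, -0.806941, 8.950000)

(-12.4951, 11.6313, -0.8069, 8.9500)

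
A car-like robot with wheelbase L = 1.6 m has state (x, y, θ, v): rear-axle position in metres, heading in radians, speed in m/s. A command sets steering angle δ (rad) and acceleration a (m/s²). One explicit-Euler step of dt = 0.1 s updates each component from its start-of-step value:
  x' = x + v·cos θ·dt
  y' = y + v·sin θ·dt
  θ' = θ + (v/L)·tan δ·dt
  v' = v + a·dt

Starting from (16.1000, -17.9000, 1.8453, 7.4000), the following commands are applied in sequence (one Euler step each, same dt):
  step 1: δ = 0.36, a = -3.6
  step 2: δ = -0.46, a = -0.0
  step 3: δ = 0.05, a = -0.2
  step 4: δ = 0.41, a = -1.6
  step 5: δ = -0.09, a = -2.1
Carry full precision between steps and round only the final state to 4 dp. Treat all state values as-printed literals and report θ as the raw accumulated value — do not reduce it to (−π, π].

(14.9635, -14.5686, 1.9754, 6.6500)

after step 1 (δ=0.36, a=-3.6): (15.899409, -17.187706, 2.019386, 7.040000)
after step 2 (δ=-0.46, a=-0.0): (15.594087, -16.553360, 1.801389, 7.040000)
after step 3 (δ=0.05, a=-0.2): (15.433185, -15.867994, 1.823407, 7.020000)
after step 4 (δ=0.41, a=-1.6): (15.257732, -15.188273, 2.014102, 6.860000)
after step 5 (δ=-0.09, a=-2.1): (14.963488, -14.568583, 1.975410, 6.650000)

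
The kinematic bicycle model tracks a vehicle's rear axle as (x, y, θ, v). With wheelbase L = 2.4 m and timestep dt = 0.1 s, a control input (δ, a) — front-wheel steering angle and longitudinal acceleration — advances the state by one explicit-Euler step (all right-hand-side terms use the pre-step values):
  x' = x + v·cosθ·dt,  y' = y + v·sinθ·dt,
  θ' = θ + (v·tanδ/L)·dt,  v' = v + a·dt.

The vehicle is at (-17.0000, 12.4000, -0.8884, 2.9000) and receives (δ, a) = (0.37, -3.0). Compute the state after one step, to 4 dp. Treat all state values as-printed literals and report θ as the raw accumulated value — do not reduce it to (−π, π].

x' = -17.0000 + 2.9000·cos(-0.8884)·0.1 = -16.8171
y' = 12.4000 + 2.9000·sin(-0.8884)·0.1 = 12.1749
θ' = -0.8884 + (2.9000/2.4)·tan(0.37)·0.1 = -0.8415
v' = 2.9000 − 3.0000·0.1 = 2.6000

(-16.8171, 12.1749, -0.8415, 2.6000)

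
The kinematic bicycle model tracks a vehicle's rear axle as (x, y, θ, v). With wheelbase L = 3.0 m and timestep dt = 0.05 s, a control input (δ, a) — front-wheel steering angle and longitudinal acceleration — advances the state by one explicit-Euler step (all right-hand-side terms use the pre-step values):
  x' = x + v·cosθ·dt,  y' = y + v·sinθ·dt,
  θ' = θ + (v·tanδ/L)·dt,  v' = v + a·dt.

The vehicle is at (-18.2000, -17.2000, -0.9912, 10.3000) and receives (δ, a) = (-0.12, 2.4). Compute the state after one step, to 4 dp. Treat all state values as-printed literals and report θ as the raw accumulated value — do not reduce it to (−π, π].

(-17.9179, -17.6309, -1.0119, 10.4200)

x' = -18.2000 + 10.3000·cos(-0.9912)·0.05 = -17.9179
y' = -17.2000 + 10.3000·sin(-0.9912)·0.05 = -17.6309
θ' = -0.9912 + (10.3000/3.0)·tan(-0.12)·0.05 = -1.0119
v' = 10.3000 + 2.4000·0.05 = 10.4200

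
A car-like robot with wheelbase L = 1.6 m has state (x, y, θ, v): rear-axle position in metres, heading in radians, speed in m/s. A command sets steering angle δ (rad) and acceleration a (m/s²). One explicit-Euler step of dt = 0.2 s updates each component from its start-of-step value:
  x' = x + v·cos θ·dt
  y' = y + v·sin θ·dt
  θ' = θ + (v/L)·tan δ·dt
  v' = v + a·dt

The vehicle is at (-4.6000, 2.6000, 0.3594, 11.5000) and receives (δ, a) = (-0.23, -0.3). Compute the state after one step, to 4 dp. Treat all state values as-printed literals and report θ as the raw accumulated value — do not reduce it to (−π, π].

x' = -4.6000 + 11.5000·cos(0.3594)·0.2 = -2.4470
y' = 2.6000 + 11.5000·sin(0.3594)·0.2 = 3.4089
θ' = 0.3594 + (11.5000/1.6)·tan(-0.23)·0.2 = 0.0228
v' = 11.5000 − 0.3000·0.2 = 11.4400

(-2.4470, 3.4089, 0.0228, 11.4400)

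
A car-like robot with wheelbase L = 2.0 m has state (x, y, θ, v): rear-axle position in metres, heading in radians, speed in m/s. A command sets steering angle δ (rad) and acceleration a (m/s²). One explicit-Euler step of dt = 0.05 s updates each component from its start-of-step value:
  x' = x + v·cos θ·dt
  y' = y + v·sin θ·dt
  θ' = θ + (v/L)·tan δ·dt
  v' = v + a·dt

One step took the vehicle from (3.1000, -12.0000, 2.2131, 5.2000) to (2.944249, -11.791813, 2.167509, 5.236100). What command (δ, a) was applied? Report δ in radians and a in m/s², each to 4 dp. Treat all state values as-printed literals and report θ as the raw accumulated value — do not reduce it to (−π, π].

δ = -0.3373, a = 0.7220

a = (v'−v)/dt = (0.036100)/0.05 = 0.7220
Δθ = θ'−θ = -0.045591;  (v·dt/L) = 5.2000·0.05/2.0 = 0.130000
tan δ = Δθ·L/(v·dt) = -0.350700  →  δ = -0.3373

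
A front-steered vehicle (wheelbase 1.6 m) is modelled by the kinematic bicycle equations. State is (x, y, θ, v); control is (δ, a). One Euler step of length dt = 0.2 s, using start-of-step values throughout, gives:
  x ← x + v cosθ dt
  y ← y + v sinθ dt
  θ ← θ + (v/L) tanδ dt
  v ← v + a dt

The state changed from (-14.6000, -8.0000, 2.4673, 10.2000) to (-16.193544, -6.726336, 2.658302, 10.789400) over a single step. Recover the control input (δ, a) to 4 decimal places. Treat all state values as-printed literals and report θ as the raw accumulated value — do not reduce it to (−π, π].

a = (v'−v)/dt = (0.589400)/0.2 = 2.9470
Δθ = θ'−θ = 0.191002;  (v·dt/L) = 10.2000·0.2/1.6 = 1.275000
tan δ = Δθ·L/(v·dt) = 0.149805  →  δ = 0.1487

δ = 0.1487, a = 2.9470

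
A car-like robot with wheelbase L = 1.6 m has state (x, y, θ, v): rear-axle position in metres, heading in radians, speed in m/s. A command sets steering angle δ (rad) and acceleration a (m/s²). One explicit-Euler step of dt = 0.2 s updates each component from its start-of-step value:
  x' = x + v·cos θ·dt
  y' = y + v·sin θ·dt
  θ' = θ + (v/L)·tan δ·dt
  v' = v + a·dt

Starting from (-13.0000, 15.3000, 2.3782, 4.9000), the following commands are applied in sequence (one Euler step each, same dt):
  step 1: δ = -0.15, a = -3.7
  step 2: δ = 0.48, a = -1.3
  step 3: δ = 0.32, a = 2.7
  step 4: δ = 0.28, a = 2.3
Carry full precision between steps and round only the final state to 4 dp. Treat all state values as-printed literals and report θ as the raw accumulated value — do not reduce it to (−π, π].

after step 1 (δ=-0.15, a=-3.7): (-13.708045, 15.977549, 2.285630, 4.160000)
after step 2 (δ=0.48, a=-1.3): (-14.253414, 16.605878, 2.556347, 3.900000)
after step 3 (δ=0.32, a=2.7): (-14.903603, 17.036753, 2.717900, 4.440000)
after step 4 (δ=0.28, a=2.3): (-15.713084, 17.401836, 2.877492, 4.900000)

(-15.7131, 17.4018, 2.8775, 4.9000)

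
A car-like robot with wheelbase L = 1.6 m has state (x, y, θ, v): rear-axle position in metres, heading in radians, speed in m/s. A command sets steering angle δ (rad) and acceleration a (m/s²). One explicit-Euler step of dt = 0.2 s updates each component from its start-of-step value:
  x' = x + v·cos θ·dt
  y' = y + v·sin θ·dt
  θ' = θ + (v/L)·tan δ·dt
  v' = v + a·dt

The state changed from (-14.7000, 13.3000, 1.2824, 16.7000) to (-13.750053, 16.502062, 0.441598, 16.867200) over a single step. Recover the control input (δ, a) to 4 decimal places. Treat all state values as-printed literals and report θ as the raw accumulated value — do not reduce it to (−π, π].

a = (v'−v)/dt = (0.167200)/0.2 = 0.8360
Δθ = θ'−θ = -0.840802;  (v·dt/L) = 16.7000·0.2/1.6 = 2.087500
tan δ = Δθ·L/(v·dt) = -0.402779  →  δ = -0.3829

δ = -0.3829, a = 0.8360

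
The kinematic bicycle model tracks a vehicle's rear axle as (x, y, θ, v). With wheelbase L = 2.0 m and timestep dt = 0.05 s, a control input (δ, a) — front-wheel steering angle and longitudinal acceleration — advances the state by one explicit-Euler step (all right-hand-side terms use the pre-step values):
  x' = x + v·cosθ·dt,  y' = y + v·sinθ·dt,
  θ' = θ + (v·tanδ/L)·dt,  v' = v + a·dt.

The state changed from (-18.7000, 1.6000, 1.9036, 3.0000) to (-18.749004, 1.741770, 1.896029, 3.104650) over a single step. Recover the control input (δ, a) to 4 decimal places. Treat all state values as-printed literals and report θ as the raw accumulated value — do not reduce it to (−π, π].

a = (v'−v)/dt = (0.104650)/0.05 = 2.0930
Δθ = θ'−θ = -0.007571;  (v·dt/L) = 3.0000·0.05/2.0 = 0.075000
tan δ = Δθ·L/(v·dt) = -0.100947  →  δ = -0.1006

δ = -0.1006, a = 2.0930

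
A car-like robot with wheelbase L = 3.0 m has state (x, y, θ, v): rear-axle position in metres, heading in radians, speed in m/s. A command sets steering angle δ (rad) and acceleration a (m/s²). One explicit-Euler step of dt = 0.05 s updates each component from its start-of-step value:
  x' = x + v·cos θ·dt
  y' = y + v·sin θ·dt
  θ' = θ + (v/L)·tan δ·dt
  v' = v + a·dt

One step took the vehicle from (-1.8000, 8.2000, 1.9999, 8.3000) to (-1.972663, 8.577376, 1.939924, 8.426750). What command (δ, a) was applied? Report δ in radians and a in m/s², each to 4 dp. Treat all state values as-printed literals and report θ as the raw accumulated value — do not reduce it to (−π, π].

δ = -0.4091, a = 2.5350

a = (v'−v)/dt = (0.126750)/0.05 = 2.5350
Δθ = θ'−θ = -0.059976;  (v·dt/L) = 8.3000·0.05/3.0 = 0.138333
tan δ = Δθ·L/(v·dt) = -0.433561  →  δ = -0.4091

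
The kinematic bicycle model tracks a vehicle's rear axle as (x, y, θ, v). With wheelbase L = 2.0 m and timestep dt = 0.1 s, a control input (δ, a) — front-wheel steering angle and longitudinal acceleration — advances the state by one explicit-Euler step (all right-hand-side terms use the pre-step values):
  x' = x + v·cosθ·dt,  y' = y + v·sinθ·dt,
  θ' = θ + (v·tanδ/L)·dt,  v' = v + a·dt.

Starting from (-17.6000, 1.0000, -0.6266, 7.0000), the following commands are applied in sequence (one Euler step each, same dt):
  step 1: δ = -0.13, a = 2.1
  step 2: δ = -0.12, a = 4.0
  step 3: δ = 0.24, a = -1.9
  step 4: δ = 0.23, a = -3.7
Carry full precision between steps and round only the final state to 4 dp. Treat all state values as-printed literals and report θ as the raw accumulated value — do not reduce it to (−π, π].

(-15.2920, -0.7917, -0.5358, 7.0500)

after step 1 (δ=-0.13, a=2.1): (-17.032982, 0.589524, -0.672358, 7.210000)
after step 2 (δ=-0.12, a=4.0): (-16.468904, 0.140462, -0.715827, 7.610000)
after step 3 (δ=0.24, a=-1.9): (-15.894691, -0.358938, -0.622712, 7.420000)
after step 4 (δ=0.23, a=-3.7): (-15.291964, -0.791702, -0.535845, 7.050000)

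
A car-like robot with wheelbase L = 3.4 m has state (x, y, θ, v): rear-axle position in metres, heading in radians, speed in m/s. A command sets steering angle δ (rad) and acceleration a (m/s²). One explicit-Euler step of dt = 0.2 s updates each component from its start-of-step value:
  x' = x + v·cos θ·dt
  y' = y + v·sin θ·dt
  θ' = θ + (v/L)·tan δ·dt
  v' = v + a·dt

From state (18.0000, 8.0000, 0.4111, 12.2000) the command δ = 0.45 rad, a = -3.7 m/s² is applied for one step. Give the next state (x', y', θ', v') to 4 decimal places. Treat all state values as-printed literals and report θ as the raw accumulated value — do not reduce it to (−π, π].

(20.2367, 8.9751, 0.7578, 11.4600)

x' = 18.0000 + 12.2000·cos(0.4111)·0.2 = 20.2367
y' = 8.0000 + 12.2000·sin(0.4111)·0.2 = 8.9751
θ' = 0.4111 + (12.2000/3.4)·tan(0.45)·0.2 = 0.7578
v' = 12.2000 − 3.7000·0.2 = 11.4600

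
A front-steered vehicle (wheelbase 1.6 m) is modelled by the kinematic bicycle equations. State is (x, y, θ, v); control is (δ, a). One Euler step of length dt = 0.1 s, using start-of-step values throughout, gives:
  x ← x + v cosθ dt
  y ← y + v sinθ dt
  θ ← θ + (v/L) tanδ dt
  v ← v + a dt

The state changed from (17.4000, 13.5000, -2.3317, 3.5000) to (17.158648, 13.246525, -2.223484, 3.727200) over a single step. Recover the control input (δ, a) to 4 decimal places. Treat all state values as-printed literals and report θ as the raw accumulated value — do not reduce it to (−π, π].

δ = 0.4594, a = 2.2720

a = (v'−v)/dt = (0.227200)/0.1 = 2.2720
Δθ = θ'−θ = 0.108216;  (v·dt/L) = 3.5000·0.1/1.6 = 0.218750
tan δ = Δθ·L/(v·dt) = 0.494702  →  δ = 0.4594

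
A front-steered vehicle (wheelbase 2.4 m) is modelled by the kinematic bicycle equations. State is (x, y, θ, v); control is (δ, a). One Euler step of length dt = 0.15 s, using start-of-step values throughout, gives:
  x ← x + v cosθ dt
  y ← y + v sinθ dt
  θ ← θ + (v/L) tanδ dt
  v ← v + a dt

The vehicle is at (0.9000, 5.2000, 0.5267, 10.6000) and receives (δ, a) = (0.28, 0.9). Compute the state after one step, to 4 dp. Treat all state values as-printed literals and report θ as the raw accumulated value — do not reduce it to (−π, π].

x' = 0.9000 + 10.6000·cos(0.5267)·0.15 = 2.2745
y' = 5.2000 + 10.6000·sin(0.5267)·0.15 = 5.9993
θ' = 0.5267 + (10.6000/2.4)·tan(0.28)·0.15 = 0.7172
v' = 10.6000 + 0.9000·0.15 = 10.7350

(2.2745, 5.9993, 0.7172, 10.7350)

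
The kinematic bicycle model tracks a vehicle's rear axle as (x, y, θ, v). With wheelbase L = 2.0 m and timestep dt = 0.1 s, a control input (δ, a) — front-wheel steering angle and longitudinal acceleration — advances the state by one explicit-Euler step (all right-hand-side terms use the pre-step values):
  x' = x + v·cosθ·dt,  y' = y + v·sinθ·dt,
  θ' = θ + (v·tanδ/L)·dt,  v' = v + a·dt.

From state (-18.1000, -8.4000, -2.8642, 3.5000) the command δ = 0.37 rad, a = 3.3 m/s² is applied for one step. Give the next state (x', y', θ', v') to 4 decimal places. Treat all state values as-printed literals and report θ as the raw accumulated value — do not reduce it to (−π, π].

(-18.4366, -8.4958, -2.7963, 3.8300)

x' = -18.1000 + 3.5000·cos(-2.8642)·0.1 = -18.4366
y' = -8.4000 + 3.5000·sin(-2.8642)·0.1 = -8.4958
θ' = -2.8642 + (3.5000/2.0)·tan(0.37)·0.1 = -2.7963
v' = 3.5000 + 3.3000·0.1 = 3.8300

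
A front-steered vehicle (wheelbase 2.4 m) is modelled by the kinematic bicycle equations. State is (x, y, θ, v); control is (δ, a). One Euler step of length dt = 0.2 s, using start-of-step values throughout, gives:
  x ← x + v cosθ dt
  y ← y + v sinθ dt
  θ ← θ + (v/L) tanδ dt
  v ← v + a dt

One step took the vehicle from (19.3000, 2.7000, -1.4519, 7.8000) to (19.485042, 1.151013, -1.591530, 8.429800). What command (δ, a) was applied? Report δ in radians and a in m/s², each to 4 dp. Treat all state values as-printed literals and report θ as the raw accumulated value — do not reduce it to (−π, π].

a = (v'−v)/dt = (0.629800)/0.2 = 3.1490
Δθ = θ'−θ = -0.139630;  (v·dt/L) = 7.8000·0.2/2.4 = 0.650000
tan δ = Δθ·L/(v·dt) = -0.214815  →  δ = -0.2116

δ = -0.2116, a = 3.1490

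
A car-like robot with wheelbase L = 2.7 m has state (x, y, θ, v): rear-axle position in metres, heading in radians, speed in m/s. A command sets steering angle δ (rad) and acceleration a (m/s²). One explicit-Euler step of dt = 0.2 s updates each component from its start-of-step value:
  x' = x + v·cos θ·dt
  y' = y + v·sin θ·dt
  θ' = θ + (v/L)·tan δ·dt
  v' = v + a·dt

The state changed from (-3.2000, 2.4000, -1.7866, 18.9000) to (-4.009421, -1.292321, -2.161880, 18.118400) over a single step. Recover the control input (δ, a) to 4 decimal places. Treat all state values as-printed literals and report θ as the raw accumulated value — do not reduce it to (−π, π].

δ = -0.2619, a = -3.9080

a = (v'−v)/dt = (-0.781600)/0.2 = -3.9080
Δθ = θ'−θ = -0.375280;  (v·dt/L) = 18.9000·0.2/2.7 = 1.400000
tan δ = Δθ·L/(v·dt) = -0.268057  →  δ = -0.2619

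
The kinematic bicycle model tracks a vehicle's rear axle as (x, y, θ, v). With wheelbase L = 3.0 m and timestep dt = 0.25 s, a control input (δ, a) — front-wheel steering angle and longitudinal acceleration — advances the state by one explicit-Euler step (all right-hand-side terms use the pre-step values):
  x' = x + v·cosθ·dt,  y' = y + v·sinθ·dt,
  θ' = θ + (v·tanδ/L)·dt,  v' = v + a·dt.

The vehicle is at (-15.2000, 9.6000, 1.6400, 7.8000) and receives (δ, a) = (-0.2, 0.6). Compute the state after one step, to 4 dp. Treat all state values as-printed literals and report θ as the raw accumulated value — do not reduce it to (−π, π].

(-15.3348, 11.5453, 1.5082, 7.9500)

x' = -15.2000 + 7.8000·cos(1.6400)·0.25 = -15.3348
y' = 9.6000 + 7.8000·sin(1.6400)·0.25 = 11.5453
θ' = 1.6400 + (7.8000/3.0)·tan(-0.2)·0.25 = 1.5082
v' = 7.8000 + 0.6000·0.25 = 7.9500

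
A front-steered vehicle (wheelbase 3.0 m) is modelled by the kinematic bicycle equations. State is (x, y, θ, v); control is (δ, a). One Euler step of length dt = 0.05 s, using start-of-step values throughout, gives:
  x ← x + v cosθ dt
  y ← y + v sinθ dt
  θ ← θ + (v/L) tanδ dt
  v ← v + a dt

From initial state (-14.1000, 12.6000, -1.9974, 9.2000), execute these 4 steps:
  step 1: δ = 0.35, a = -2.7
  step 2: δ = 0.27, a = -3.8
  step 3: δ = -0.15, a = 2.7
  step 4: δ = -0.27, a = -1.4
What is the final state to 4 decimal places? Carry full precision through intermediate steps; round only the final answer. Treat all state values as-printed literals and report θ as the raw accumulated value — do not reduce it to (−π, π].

after step 1 (δ=0.35, a=-2.7): (-14.290339, 12.181227, -1.941429, 9.065000)
after step 2 (δ=0.27, a=-3.8): (-14.454509, 11.758753, -1.899615, 8.875000)
after step 3 (δ=-0.15, a=2.7): (-14.597807, 11.338777, -1.921971, 9.010000)
after step 4 (δ=-0.27, a=-1.4): (-14.752780, 10.915772, -1.963531, 8.940000)

(-14.7528, 10.9158, -1.9635, 8.9400)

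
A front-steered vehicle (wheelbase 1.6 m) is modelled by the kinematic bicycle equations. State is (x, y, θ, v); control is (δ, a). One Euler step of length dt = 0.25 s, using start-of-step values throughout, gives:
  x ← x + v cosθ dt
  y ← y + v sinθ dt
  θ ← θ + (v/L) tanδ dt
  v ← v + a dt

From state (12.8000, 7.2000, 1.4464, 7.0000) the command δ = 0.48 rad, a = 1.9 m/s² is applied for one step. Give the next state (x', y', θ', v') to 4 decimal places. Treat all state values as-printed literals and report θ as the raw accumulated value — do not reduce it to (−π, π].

(13.0171, 8.9365, 2.0158, 7.4750)

x' = 12.8000 + 7.0000·cos(1.4464)·0.25 = 13.0171
y' = 7.2000 + 7.0000·sin(1.4464)·0.25 = 8.9365
θ' = 1.4464 + (7.0000/1.6)·tan(0.48)·0.25 = 2.0158
v' = 7.0000 + 1.9000·0.25 = 7.4750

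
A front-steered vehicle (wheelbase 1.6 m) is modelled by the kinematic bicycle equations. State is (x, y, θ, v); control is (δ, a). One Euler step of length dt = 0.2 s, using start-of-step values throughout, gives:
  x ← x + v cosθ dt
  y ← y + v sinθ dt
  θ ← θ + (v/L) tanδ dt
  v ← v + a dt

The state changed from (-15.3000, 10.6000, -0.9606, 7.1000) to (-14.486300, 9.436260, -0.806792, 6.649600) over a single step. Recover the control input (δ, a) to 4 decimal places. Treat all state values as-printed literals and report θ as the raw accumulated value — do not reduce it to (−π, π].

a = (v'−v)/dt = (-0.450400)/0.2 = -2.2520
Δθ = θ'−θ = 0.153808;  (v·dt/L) = 7.1000·0.2/1.6 = 0.887500
tan δ = Δθ·L/(v·dt) = 0.173305  →  δ = 0.1716

δ = 0.1716, a = -2.2520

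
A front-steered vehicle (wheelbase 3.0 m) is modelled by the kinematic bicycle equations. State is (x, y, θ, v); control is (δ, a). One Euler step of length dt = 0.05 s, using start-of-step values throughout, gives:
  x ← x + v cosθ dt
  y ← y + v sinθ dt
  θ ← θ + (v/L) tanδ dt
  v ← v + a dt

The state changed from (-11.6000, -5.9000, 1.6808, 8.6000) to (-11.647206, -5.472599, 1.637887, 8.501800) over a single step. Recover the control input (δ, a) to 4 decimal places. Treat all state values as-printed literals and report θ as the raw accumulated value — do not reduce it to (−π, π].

a = (v'−v)/dt = (-0.098200)/0.05 = -1.9640
Δθ = θ'−θ = -0.042913;  (v·dt/L) = 8.6000·0.05/3.0 = 0.143333
tan δ = Δθ·L/(v·dt) = -0.299393  →  δ = -0.2909

δ = -0.2909, a = -1.9640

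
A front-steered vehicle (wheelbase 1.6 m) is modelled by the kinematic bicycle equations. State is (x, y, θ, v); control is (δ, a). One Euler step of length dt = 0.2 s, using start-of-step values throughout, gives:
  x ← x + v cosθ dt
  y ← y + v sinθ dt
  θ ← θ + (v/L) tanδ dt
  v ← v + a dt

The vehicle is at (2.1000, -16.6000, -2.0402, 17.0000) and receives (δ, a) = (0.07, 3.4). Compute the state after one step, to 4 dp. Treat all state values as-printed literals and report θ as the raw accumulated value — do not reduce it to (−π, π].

(0.5620, -19.6322, -1.8912, 17.6800)

x' = 2.1000 + 17.0000·cos(-2.0402)·0.2 = 0.5620
y' = -16.6000 + 17.0000·sin(-2.0402)·0.2 = -19.6322
θ' = -2.0402 + (17.0000/1.6)·tan(0.07)·0.2 = -1.8912
v' = 17.0000 + 3.4000·0.2 = 17.6800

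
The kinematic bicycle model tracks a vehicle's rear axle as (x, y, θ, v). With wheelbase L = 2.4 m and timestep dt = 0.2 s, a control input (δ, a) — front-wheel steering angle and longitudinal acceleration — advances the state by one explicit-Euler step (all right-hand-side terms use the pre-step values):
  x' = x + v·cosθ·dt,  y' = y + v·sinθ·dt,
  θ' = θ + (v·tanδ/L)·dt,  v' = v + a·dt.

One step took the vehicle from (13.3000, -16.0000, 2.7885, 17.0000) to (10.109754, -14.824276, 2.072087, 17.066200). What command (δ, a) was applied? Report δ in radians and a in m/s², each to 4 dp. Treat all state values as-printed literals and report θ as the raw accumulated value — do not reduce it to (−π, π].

δ = -0.4682, a = 0.3310

a = (v'−v)/dt = (0.066200)/0.2 = 0.3310
Δθ = θ'−θ = -0.716413;  (v·dt/L) = 17.0000·0.2/2.4 = 1.416667
tan δ = Δθ·L/(v·dt) = -0.505703  →  δ = -0.4682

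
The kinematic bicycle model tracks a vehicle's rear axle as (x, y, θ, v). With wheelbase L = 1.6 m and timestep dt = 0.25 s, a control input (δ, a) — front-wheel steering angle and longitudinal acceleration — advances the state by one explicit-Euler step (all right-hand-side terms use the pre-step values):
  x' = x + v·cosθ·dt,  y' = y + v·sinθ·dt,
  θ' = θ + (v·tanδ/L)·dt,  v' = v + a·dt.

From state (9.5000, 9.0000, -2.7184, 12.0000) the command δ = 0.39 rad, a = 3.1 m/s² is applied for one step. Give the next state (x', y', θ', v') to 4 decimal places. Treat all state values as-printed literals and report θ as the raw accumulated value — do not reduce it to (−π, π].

x' = 9.5000 + 12.0000·cos(-2.7184)·0.25 = 6.7647
y' = 9.0000 + 12.0000·sin(-2.7184)·0.25 = 7.7680
θ' = -2.7184 + (12.0000/1.6)·tan(0.39)·0.25 = -1.9477
v' = 12.0000 + 3.1000·0.25 = 12.7750

(6.7647, 7.7680, -1.9477, 12.7750)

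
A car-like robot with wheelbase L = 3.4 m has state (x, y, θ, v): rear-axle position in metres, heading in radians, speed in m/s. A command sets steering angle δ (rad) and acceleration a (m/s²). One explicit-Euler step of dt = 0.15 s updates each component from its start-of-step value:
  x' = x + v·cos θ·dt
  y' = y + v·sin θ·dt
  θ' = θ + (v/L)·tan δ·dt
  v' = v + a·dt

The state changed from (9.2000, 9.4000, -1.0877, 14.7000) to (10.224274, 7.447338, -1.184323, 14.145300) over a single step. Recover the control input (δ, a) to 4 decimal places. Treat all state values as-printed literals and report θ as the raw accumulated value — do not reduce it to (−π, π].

δ = -0.1479, a = -3.6980

a = (v'−v)/dt = (-0.554700)/0.15 = -3.6980
Δθ = θ'−θ = -0.096623;  (v·dt/L) = 14.7000·0.15/3.4 = 0.648529
tan δ = Δθ·L/(v·dt) = -0.148988  →  δ = -0.1479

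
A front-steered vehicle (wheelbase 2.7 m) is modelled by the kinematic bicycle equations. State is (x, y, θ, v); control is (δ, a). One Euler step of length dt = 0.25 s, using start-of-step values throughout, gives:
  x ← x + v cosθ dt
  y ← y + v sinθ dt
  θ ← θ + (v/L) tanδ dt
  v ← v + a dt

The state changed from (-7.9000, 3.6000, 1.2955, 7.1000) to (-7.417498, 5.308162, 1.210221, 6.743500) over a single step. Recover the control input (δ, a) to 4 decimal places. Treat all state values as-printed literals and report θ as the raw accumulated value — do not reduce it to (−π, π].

δ = -0.1290, a = -1.4260

a = (v'−v)/dt = (-0.356500)/0.25 = -1.4260
Δθ = θ'−θ = -0.085279;  (v·dt/L) = 7.1000·0.25/2.7 = 0.657407
tan δ = Δθ·L/(v·dt) = -0.129720  →  δ = -0.1290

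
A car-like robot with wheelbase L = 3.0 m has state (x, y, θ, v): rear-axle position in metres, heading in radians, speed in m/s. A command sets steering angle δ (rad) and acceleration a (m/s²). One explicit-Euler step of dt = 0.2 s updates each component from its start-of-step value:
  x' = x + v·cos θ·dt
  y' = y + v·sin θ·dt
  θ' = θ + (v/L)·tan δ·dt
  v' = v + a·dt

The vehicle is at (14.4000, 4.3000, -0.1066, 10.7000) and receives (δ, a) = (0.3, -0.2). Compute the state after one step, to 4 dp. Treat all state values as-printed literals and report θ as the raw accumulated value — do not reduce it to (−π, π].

(16.5279, 4.0723, 0.1141, 10.6600)

x' = 14.4000 + 10.7000·cos(-0.1066)·0.2 = 16.5279
y' = 4.3000 + 10.7000·sin(-0.1066)·0.2 = 4.0723
θ' = -0.1066 + (10.7000/3.0)·tan(0.3)·0.2 = 0.1141
v' = 10.7000 − 0.2000·0.2 = 10.6600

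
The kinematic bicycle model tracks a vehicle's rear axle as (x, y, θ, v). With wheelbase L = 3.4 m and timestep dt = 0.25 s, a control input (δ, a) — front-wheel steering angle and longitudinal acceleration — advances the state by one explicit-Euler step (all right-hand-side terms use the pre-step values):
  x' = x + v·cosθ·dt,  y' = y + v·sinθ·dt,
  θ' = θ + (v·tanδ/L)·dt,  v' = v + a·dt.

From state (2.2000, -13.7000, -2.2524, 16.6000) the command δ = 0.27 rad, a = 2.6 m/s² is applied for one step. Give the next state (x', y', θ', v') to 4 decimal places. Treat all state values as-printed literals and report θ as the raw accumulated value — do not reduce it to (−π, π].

(-0.4147, -16.9227, -1.9146, 17.2500)

x' = 2.2000 + 16.6000·cos(-2.2524)·0.25 = -0.4147
y' = -13.7000 + 16.6000·sin(-2.2524)·0.25 = -16.9227
θ' = -2.2524 + (16.6000/3.4)·tan(0.27)·0.25 = -1.9146
v' = 16.6000 + 2.6000·0.25 = 17.2500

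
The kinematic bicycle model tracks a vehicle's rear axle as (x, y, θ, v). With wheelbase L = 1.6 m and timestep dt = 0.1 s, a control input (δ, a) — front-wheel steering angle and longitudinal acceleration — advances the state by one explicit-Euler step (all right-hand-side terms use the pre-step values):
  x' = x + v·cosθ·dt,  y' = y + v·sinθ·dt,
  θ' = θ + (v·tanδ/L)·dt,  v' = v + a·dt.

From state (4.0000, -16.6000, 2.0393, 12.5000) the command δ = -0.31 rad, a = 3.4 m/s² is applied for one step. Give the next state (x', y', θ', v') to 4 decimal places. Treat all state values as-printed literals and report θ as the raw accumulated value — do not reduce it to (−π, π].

x' = 4.0000 + 12.5000·cos(2.0393)·0.1 = 3.4356
y' = -16.6000 + 12.5000·sin(2.0393)·0.1 = -15.4847
θ' = 2.0393 + (12.5000/1.6)·tan(-0.31)·0.1 = 1.7890
v' = 12.5000 + 3.4000·0.1 = 12.8400

(3.4356, -15.4847, 1.7890, 12.8400)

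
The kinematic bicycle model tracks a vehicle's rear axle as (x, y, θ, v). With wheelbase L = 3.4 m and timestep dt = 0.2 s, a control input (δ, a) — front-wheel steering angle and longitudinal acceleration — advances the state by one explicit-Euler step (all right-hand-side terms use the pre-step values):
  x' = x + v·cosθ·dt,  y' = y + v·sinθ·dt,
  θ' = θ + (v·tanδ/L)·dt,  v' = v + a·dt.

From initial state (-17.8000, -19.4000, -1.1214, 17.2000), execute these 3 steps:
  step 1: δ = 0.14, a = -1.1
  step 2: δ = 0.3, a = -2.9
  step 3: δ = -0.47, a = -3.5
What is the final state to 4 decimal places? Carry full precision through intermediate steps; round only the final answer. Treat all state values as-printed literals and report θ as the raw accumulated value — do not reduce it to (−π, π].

after step 1 (δ=0.14, a=-1.1): (-16.305589, -22.498441, -0.978820, 16.980000)
after step 2 (δ=0.3, a=-2.9): (-14.410614, -25.316576, -0.669848, 16.400000)
after step 3 (δ=-0.47, a=-3.5): (-11.839369, -27.353019, -1.159886, 15.700000)

(-11.8394, -27.3530, -1.1599, 15.7000)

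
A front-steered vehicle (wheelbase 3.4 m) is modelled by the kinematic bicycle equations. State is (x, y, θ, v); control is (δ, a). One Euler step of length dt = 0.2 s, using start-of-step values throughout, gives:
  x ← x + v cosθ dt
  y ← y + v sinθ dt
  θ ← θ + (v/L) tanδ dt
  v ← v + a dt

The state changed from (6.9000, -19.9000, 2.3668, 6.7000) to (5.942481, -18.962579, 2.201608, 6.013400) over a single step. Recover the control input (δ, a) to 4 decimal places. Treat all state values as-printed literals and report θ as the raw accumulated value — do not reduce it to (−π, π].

δ = -0.3969, a = -3.4330

a = (v'−v)/dt = (-0.686600)/0.2 = -3.4330
Δθ = θ'−θ = -0.165192;  (v·dt/L) = 6.7000·0.2/3.4 = 0.394118
tan δ = Δθ·L/(v·dt) = -0.419144  →  δ = -0.3969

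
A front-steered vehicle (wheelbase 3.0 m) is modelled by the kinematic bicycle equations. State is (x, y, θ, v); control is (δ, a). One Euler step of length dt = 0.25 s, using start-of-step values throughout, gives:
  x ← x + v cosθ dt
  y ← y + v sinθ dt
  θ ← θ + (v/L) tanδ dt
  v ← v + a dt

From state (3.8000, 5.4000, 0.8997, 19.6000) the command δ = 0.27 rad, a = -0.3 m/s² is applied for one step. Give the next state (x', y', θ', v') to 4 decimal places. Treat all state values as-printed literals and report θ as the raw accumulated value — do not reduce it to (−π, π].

x' = 3.8000 + 19.6000·cos(0.8997)·0.25 = 6.8470
y' = 5.4000 + 19.6000·sin(0.8997)·0.25 = 9.2374
θ' = 0.8997 + (19.6000/3.0)·tan(0.27)·0.25 = 1.3517
v' = 19.6000 − 0.3000·0.25 = 19.5250

(6.8470, 9.2374, 1.3517, 19.5250)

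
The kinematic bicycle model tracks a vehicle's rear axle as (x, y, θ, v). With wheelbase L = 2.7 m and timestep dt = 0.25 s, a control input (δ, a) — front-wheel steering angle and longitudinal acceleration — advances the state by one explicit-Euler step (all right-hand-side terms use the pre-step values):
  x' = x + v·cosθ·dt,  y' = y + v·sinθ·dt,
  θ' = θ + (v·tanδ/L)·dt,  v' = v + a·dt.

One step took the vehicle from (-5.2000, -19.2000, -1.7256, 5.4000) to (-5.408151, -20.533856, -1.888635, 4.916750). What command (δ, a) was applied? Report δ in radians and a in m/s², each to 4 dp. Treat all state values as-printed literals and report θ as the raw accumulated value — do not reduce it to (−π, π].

δ = -0.3152, a = -1.9330

a = (v'−v)/dt = (-0.483250)/0.25 = -1.9330
Δθ = θ'−θ = -0.163035;  (v·dt/L) = 5.4000·0.25/2.7 = 0.500000
tan δ = Δθ·L/(v·dt) = -0.326070  →  δ = -0.3152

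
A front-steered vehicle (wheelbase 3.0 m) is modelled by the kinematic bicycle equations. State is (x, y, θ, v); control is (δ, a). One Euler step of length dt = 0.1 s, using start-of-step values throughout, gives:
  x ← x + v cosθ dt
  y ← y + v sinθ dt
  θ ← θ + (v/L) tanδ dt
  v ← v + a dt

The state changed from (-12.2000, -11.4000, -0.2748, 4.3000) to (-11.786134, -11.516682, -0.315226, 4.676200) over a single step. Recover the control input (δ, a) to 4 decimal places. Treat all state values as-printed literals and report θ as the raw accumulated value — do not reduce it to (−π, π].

δ = -0.2749, a = 3.7620

a = (v'−v)/dt = (0.376200)/0.1 = 3.7620
Δθ = θ'−θ = -0.040426;  (v·dt/L) = 4.3000·0.1/3.0 = 0.143333
tan δ = Δθ·L/(v·dt) = -0.282042  →  δ = -0.2749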